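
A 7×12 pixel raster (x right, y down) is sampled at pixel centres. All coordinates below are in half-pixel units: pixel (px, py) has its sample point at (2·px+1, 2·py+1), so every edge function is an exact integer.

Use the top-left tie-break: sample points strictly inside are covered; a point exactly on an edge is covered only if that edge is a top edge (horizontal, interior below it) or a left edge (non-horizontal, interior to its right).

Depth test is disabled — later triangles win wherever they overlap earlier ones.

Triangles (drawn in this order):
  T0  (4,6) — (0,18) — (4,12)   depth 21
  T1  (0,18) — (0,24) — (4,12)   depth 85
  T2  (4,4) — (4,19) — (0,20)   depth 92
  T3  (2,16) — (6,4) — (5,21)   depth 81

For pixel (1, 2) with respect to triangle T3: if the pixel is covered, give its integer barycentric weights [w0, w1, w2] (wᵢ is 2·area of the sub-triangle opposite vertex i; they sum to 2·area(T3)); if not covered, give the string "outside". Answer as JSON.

T0:
  2·area = 24  (B↔C swapped to make it positive)
  edge (4, 6)→(4, 12): d=(0,6) right/bottom  bias=-1
  edge (4, 12)→(0, 18): d=(-4,6) right/bottom  bias=-1
  edge (0, 18)→(4, 6): d=(4,-12) top-left  bias=+0
    (2,1)@(5, 3): e=[-6,30,0] → ·  [on edge]
    (1,4)@(3, 9): e=[6,18,0] → █  [on edge]
    (2,4)@(5, 9): e=[-6,6,24] → ·
    (1,5)@(3, 11): e=[6,10,8] → █
    (2,5)@(5, 11): e=[-6,-2,32] → ·
    (1,6)@(3, 13): e=[6,2,16] → █
    (2,6)@(5, 13): e=[-6,-10,40] → ·
    (0,7)@(1, 15): e=[18,6,0] → █  [on edge]
    (1,7)@(3, 15): e=[6,-6,24] → ·
    (0,8)@(1, 17): e=[18,-2,8] → ·
  covered (4 px):
    · · · · · · ·
    · · · · · · ·
    · · · · · · ·
    · · · · · · ·
    · █ · · · · ·
    · █ · · · · ·
    · █ · · · · ·
    █ · · · · · ·
    · · · · · · ·
    · · · · · · ·
    · · · · · · ·
    · · · · · · ·
T1:
  2·area = 24  (B↔C swapped to make it positive)
  edge (0, 18)→(4, 12): d=(4,-6) top-left  bias=+0
  edge (4, 12)→(0, 24): d=(-4,12) right/bottom  bias=-1
  edge (0, 24)→(0, 18): d=(0,-6) top-left  bias=+0
    (3,1)@(7, 3): e=[-18,0,42] → ·  [on edge]
    (2,4)@(5, 9): e=[-6,0,30] → ·  [on edge]
    (1,7)@(3, 15): e=[6,0,18] → ·  [on edge]
    (0,8)@(1, 17): e=[2,16,6] → █
    (1,8)@(3, 17): e=[14,-8,18] → ·
    (0,9)@(1, 19): e=[10,8,6] → █
    (1,9)@(3, 19): e=[22,-16,18] → ·
    (0,10)@(1, 21): e=[18,0,6] → ·  [on edge]
  covered (2 px):
    · · · · · · ·
    · · · · · · ·
    · · · · · · ·
    · · · · · · ·
    · · · · · · ·
    · · · · · · ·
    · · · · · · ·
    · · · · · · ·
    █ · · · · · ·
    █ · · · · · ·
    · · · · · · ·
    · · · · · · ·
T2:
  2·area = 60
  edge (4, 4)→(4, 19): d=(0,15) right/bottom  bias=-1
  edge (4, 19)→(0, 20): d=(-4,1) right/bottom  bias=-1
  edge (0, 20)→(4, 4): d=(4,-16) top-left  bias=+0
    (1,4)@(3, 9): e=[15,41,4] → █
    (2,4)@(5, 9): e=[-15,39,36] → ·
    (1,5)@(3, 11): e=[15,33,12] → █
    (2,5)@(5, 11): e=[-15,31,44] → ·
    (1,6)@(3, 13): e=[15,25,20] → █
    (2,6)@(5, 13): e=[-15,23,52] → ·
    (1,7)@(3, 15): e=[15,17,28] → █
    (2,7)@(5, 15): e=[-15,15,60] → ·
    (0,8)@(1, 17): e=[45,11,4] → █
    (2,8)@(5, 17): e=[-15,7,68] → ·
    (0,9)@(1, 19): e=[45,3,12] → █
    (2,9)@(5, 19): e=[-15,-1,76] → ·
  covered (8 px):
    · · · · · · ·
    · · · · · · ·
    · · · · · · ·
    · · · · · · ·
    · █ · · · · ·
    · █ · · · · ·
    · █ · · · · ·
    · █ · · · · ·
    █ █ · · · · ·
    █ █ · · · · ·
    · · · · · · ·
    · · · · · · ·
T3:
  2·area = 56
  edge (2, 16)→(6, 4): d=(4,-12) top-left  bias=+0
  edge (6, 4)→(5, 21): d=(-1,17) right/bottom  bias=-1
  edge (5, 21)→(2, 16): d=(-3,-5) top-left  bias=+0
    (3,0)@(7, 1): e=[0,-14,70] → ·  [on edge]
    (2,3)@(5, 7): e=[0,14,42] → █  [on edge]
    (3,3)@(7, 7): e=[24,-20,52] → ·
    (2,4)@(5, 9): e=[8,12,36] → █
    (3,4)@(7, 9): e=[32,-22,46] → ·
    (2,5)@(5, 11): e=[16,10,30] → █
    (3,5)@(7, 11): e=[40,-24,40] → ·
    (1,6)@(3, 13): e=[0,42,14] → █  [on edge]
    (3,6)@(7, 13): e=[48,-26,34] → ·
    (1,7)@(3, 15): e=[8,40,8] → █
    (3,7)@(7, 15): e=[56,-28,28] → ·
    (1,8)@(3, 17): e=[16,38,2] → █
    (0,9)@(1, 19): e=[0,70,-14] → ·  [on edge]
    (2,10)@(5, 21): e=[56,0,0] → ·  [on edge]
  covered (10 px):
    · · · · · · ·
    · · · · · · ·
    · · · · · · ·
    · · █ · · · ·
    · · █ · · · ·
    · · █ · · · ·
    · █ █ · · · ·
    · █ █ · · · ·
    · █ █ · · · ·
    · · █ · · · ·
    · · · · · · ·
    · · · · · · ·

Result: "outside"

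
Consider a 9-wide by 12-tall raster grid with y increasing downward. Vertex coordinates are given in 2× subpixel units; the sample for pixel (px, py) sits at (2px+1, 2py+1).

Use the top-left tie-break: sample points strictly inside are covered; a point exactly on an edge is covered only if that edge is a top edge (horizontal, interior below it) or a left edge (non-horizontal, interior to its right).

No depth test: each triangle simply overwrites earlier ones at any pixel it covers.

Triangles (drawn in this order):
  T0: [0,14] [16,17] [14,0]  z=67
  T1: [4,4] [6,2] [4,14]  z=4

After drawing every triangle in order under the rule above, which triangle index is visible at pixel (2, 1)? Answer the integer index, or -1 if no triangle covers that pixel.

T0:
  2·area = 266  (B↔C swapped to make it positive)
  edge (0, 14)→(14, 0): d=(14,-14) top-left  bias=+0
  edge (14, 0)→(16, 17): d=(2,17) right/bottom  bias=-1
  edge (16, 17)→(0, 14): d=(-16,-3) top-left  bias=+0
    (6,0)@(13, 1): e=[0,19,247] → X  [on edge]
    (7,0)@(15, 1): e=[28,-15,253] → .
    (5,1)@(11, 3): e=[0,57,209] → X  [on edge]
    (7,1)@(15, 3): e=[56,-11,221] → .
    (4,2)@(9, 5): e=[0,95,171] → X  [on edge]
    (7,2)@(15, 5): e=[84,-7,189] → .
    (3,3)@(7, 7): e=[0,133,133] → X  [on edge]
    (7,3)@(15, 7): e=[112,-3,157] → .
    (2,4)@(5, 9): e=[0,171,95] → X  [on edge]
    (7,4)@(15, 9): e=[140,1,125] → X
    (8,4)@(17, 9): e=[168,-33,131] → .
    (1,5)@(3, 11): e=[0,209,57] → X  [on edge]
    (0,6)@(1, 13): e=[0,247,19] → X  [on edge]
  covered (36 px):
    . . . . . . X . .
    . . . . . X X . .
    . . . . X X X . .
    . . . X X X X . .
    . . X X X X X X .
    . X X X X X X X .
    X X X X X X X X .
    . . . X X X X X .
    . . . . . . . . .
    . . . . . . . . .
    . . . . . . . . .
    . . . . . . . . .
T1:
  2·area = 20
  edge (4, 4)→(6, 2): d=(2,-2) top-left  bias=+0
  edge (6, 2)→(4, 14): d=(-2,12) right/bottom  bias=-1
  edge (4, 14)→(4, 4): d=(0,-10) top-left  bias=+0
    (3,0)@(7, 1): e=[0,-10,30] → .  [on edge]
    (2,1)@(5, 3): e=[0,10,10] → X  [on edge]
    (3,1)@(7, 3): e=[4,-14,30] → .
    (1,2)@(3, 5): e=[0,30,-10] → .  [on edge]
    (2,2)@(5, 5): e=[4,6,10] → X
    (3,2)@(7, 5): e=[8,-18,30] → .
    (0,3)@(1, 7): e=[0,50,-30] → .  [on edge]
    (2,3)@(5, 7): e=[8,2,10] → X
    (3,3)@(7, 7): e=[12,-22,30] → .
    (2,4)@(5, 9): e=[12,-2,10] → .
  covered (3 px):
    . . . . . . . . .
    . . X . . . . . .
    . . X . . . . . .
    . . X . . . . . .
    . . . . . . . . .
    . . . . . . . . .
    . . . . . . . . .
    . . . . . . . . .
    . . . . . . . . .
    . . . . . . . . .
    . . . . . . . . .
    . . . . . . . . .

Z-buffer (winner per pixel, '.' = empty):
  . . . . . . 0 . .
  . . 1 . . 0 0 . .
  . . 1 . 0 0 0 . .
  . . 1 0 0 0 0 . .
  . . 0 0 0 0 0 0 .
  . 0 0 0 0 0 0 0 .
  0 0 0 0 0 0 0 0 .
  . . . 0 0 0 0 0 .
  . . . . . . . . .
  . . . . . . . . .
  . . . . . . . . .
  . . . . . . . . .

Answer: 1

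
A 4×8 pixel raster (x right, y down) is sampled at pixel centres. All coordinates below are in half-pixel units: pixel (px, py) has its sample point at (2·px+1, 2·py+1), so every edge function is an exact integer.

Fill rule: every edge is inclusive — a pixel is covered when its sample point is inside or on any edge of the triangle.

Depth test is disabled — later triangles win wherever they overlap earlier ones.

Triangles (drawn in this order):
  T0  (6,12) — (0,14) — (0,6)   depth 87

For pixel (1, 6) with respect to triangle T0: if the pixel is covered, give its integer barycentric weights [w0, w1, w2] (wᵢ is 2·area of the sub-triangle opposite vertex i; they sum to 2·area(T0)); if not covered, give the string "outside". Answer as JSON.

T0:
  2·area = 48
  edge (6, 12)→(0, 14): d=(-6,2) inclusive
  edge (0, 14)→(0, 6): d=(0,-8) inclusive
  edge (0, 6)→(6, 12): d=(6,6) inclusive
    (0,3)@(1, 7): e=[40,8,0] → #  [on edge]
    (1,3)@(3, 7): e=[36,24,-12] → ·
    (0,4)@(1, 9): e=[28,8,12] → #
    (1,4)@(3, 9): e=[24,24,0] → #  [on edge]
    (2,4)@(5, 9): e=[20,40,-12] → ·
    (0,5)@(1, 11): e=[16,8,24] → #
    (2,5)@(5, 11): e=[8,40,0] → #  [on edge]
    (3,5)@(7, 11): e=[4,56,-12] → ·
    (0,6)@(1, 13): e=[4,8,36] → #
    (1,6)@(3, 13): e=[0,24,24] → #  [on edge]
    (2,6)@(5, 13): e=[-4,40,12] → ·
    (3,6)@(7, 13): e=[-8,56,0] → ·  [on edge]
  covered (8 px):
    · · · ·
    · · · ·
    · · · ·
    # · · ·
    # # · ·
    # # # ·
    # # · ·
    · · · ·

Answer: [24,24,0]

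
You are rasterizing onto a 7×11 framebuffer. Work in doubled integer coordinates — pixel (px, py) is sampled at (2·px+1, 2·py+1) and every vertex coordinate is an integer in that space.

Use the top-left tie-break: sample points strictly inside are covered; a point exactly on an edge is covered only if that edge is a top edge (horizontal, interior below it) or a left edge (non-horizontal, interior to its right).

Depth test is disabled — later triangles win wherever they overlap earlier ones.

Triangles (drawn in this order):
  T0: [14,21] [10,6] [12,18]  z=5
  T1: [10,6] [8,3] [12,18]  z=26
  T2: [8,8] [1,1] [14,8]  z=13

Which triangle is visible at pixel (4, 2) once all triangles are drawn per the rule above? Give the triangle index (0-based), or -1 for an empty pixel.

T0:
  2·area = 18  (B↔C swapped to make it positive)
  edge (14, 21)→(12, 18): d=(-2,-3) top-left  bias=+0
  edge (12, 18)→(10, 6): d=(-2,-12) top-left  bias=+0
  edge (10, 6)→(14, 21): d=(4,15) right/bottom  bias=-1
    (5,5)@(11, 11): e=[11,2,5] → █
    (6,5)@(13, 11): e=[17,26,-25] → ·
    (5,6)@(11, 13): e=[7,-2,13] → ·
    (6,9)@(13, 19): e=[1,10,7] → █
    (6,10)@(13, 21): e=[-3,6,15] → ·
  covered (2 px):
    · · · · · · ·
    · · · · · · ·
    · · · · · · ·
    · · · · · · ·
    · · · · · · ·
    · · · · · █ ·
    · · · · · · ·
    · · · · · · ·
    · · · · · · ·
    · · · · · · █
    · · · · · · ·
T1:
  2·area = 18  (B↔C swapped to make it positive)
  edge (10, 6)→(12, 18): d=(2,12) right/bottom  bias=-1
  edge (12, 18)→(8, 3): d=(-4,-15) top-left  bias=+0
  edge (8, 3)→(10, 6): d=(2,3) right/bottom  bias=-1
    (4,2)@(9, 5): e=[10,7,1] → █
    (5,2)@(11, 5): e=[-14,37,-5] → ·
    (4,3)@(9, 7): e=[14,-1,5] → ·
    (5,6)@(11, 13): e=[2,5,11] → █
    (6,6)@(13, 13): e=[-22,35,5] → ·
    (5,7)@(11, 15): e=[6,-3,15] → ·
  covered (2 px):
    · · · · · · ·
    · · · · · · ·
    · · · · █ · ·
    · · · · · · ·
    · · · · · · ·
    · · · · · · ·
    · · · · · █ ·
    · · · · · · ·
    · · · · · · ·
    · · · · · · ·
    · · · · · · ·
T2:
  2·area = 42
  edge (8, 8)→(1, 1): d=(-7,-7) top-left  bias=+0
  edge (1, 1)→(14, 8): d=(13,7) right/bottom  bias=-1
  edge (14, 8)→(8, 8): d=(-6,0) right/bottom  bias=-1
    (0,0)@(1, 1): e=[0,0,42] → ·  [on edge]
    (1,1)@(3, 3): e=[0,12,30] → █  [on edge]
    (2,1)@(5, 3): e=[14,-2,30] → ·
    (1,2)@(3, 5): e=[-14,38,18] → ·
    (2,2)@(5, 5): e=[0,24,18] → █  [on edge]
    (3,2)@(7, 5): e=[14,10,18] → █
    (4,2)@(9, 5): e=[28,-4,18] → ·
    (2,3)@(5, 7): e=[-14,50,6] → ·
    (3,3)@(7, 7): e=[0,36,6] → █  [on edge]
    (4,3)@(9, 7): e=[14,22,6] → █
    (5,3)@(11, 7): e=[28,8,6] → █
    (6,3)@(13, 7): e=[42,-6,6] → ·
    (4,4)@(9, 9): e=[0,48,-6] → ·  [on edge]
    (5,5)@(11, 11): e=[0,60,-18] → ·  [on edge]
    (6,6)@(13, 13): e=[0,72,-30] → ·  [on edge]
  covered (6 px):
    · · · · · · ·
    · █ · · · · ·
    · · █ █ · · ·
    · · · █ █ █ ·
    · · · · · · ·
    · · · · · · ·
    · · · · · · ·
    · · · · · · ·
    · · · · · · ·
    · · · · · · ·
    · · · · · · ·

Z-buffer (winner per pixel, '.' = empty):
  . . . . . . .
  . 2 . . . . .
  . . 2 2 1 . .
  . . . 2 2 2 .
  . . . . . . .
  . . . . . 0 .
  . . . . . 1 .
  . . . . . . .
  . . . . . . .
  . . . . . . 0
  . . . . . . .

Answer: 1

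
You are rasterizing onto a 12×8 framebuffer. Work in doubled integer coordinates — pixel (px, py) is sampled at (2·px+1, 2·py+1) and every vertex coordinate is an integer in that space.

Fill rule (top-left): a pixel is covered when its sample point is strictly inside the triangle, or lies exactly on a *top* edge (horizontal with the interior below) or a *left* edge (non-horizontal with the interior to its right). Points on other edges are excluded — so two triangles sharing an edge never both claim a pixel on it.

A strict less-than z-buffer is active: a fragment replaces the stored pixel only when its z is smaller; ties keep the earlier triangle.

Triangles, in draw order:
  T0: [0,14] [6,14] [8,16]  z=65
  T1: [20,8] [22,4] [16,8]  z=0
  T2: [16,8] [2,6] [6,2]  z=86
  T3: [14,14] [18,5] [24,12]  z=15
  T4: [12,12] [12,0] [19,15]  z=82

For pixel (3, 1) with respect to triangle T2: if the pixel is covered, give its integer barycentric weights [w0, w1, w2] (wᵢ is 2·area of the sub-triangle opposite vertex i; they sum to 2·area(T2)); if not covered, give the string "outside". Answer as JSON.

T0:
  2·area = 12
  edge (0, 14)→(6, 14): d=(6,0) top-left  bias=+0
  edge (6, 14)→(8, 16): d=(2,2) right/bottom  bias=-1
  edge (8, 16)→(0, 14): d=(-8,-2) top-left  bias=+0
    (0,4)@(1, 9): e=[-30,0,42] → .  [on edge]
    (1,5)@(3, 11): e=[-18,0,30] → .  [on edge]
    (2,6)@(5, 13): e=[-6,0,18] → .  [on edge]
    (2,7)@(5, 15): e=[6,4,2] → X
    (3,7)@(7, 15): e=[6,0,6] → .  [on edge]
  covered (1 px):
    . . . . . . . . . . . .
    . . . . . . . . . . . .
    . . . . . . . . . . . .
    . . . . . . . . . . . .
    . . . . . . . . . . . .
    . . . . . . . . . . . .
    . . . . . . . . . . . .
    . . X . . . . . . . . .
T1:
  2·area = 16  (B↔C swapped to make it positive)
  edge (20, 8)→(16, 8): d=(-4,0) right/bottom  bias=-1
  edge (16, 8)→(22, 4): d=(6,-4) top-left  bias=+0
  edge (22, 4)→(20, 8): d=(-2,4) right/bottom  bias=-1
    (10,2)@(21, 5): e=[12,2,2] → X
    (11,2)@(23, 5): e=[12,10,-6] → .
    (9,3)@(19, 7): e=[4,6,6] → X
    (10,3)@(21, 7): e=[4,14,-2] → .
    (9,4)@(19, 9): e=[-4,18,2] → .
  covered (2 px):
    . . . . . . . . . . . .
    . . . . . . . . . . . .
    . . . . . . . . . . X .
    . . . . . . . . . X . .
    . . . . . . . . . . . .
    . . . . . . . . . . . .
    . . . . . . . . . . . .
    . . . . . . . . . . . .
T2:
  2·area = 64
  edge (16, 8)→(2, 6): d=(-14,-2) top-left  bias=+0
  edge (2, 6)→(6, 2): d=(4,-4) top-left  bias=+0
  edge (6, 2)→(16, 8): d=(10,6) right/bottom  bias=-1
    (3,0)@(7, 1): e=[80,0,-16] → .  [on edge]
    (2,1)@(5, 3): e=[48,0,16] → X  [on edge]
    (3,1)@(7, 3): e=[52,8,4] → X
    (4,1)@(9, 3): e=[56,16,-8] → .
    (1,2)@(3, 5): e=[16,0,48] → X  [on edge]
    (4,2)@(9, 5): e=[28,24,12] → X
    (5,2)@(11, 5): e=[32,32,0] → .  [on edge]
    (0,3)@(1, 7): e=[-16,0,80] → .  [on edge]
    (1,3)@(3, 7): e=[-12,8,68] → .
    (2,3)@(5, 7): e=[-8,16,56] → .
    (3,3)@(7, 7): e=[-4,24,44] → .
    (4,3)@(9, 7): e=[0,32,32] → X  [on edge]
    (11,4)@(23, 9): e=[0,96,-32] → .  [on edge]
    (10,5)@(21, 11): e=[-32,96,0] → .  [on edge]
  covered (9 px):
    . . . . . . . . . . . .
    . . X X . . . . . . . .
    . X X X X . . . . . . .
    . . . . X X X . . . . .
    . . . . . . . . . . . .
    . . . . . . . . . . . .
    . . . . . . . . . . . .
    . . . . . . . . . . . .
T3:
  2·area = 82
  edge (14, 14)→(18, 5): d=(4,-9) top-left  bias=+0
  edge (18, 5)→(24, 12): d=(6,7) right/bottom  bias=-1
  edge (24, 12)→(14, 14): d=(-10,2) right/bottom  bias=-1
    (9,3)@(19, 7): e=[17,5,60] → X
    (10,3)@(21, 7): e=[35,-9,56] → .
    (8,4)@(17, 9): e=[7,31,44] → X
    (10,4)@(21, 9): e=[43,3,36] → X
    (11,4)@(23, 9): e=[61,-11,32] → .
    (8,5)@(17, 11): e=[15,43,24] → X
    (11,5)@(23, 11): e=[69,1,12] → X
    (7,6)@(15, 13): e=[5,69,8] → X
    (9,6)@(19, 13): e=[41,41,0] → .  [on edge]
    (10,6)@(21, 13): e=[59,27,-4] → .
    (11,6)@(23, 13): e=[77,13,-8] → .
    (4,7)@(9, 15): e=[-41,123,0] → .  [on edge]
  covered (10 px):
    . . . . . . . . . . . .
    . . . . . . . . . . . .
    . . . . . . . . . . . .
    . . . . . . . . . X . .
    . . . . . . . . X X X .
    . . . . . . . . X X X X
    . . . . . . . X X . . .
    . . . . . . . . . . . .
T4:
  2·area = 84
  edge (12, 12)→(12, 0): d=(0,-12) top-left  bias=+0
  edge (12, 0)→(19, 15): d=(7,15) right/bottom  bias=-1
  edge (19, 15)→(12, 12): d=(-7,-3) top-left  bias=+0
    (6,1)@(13, 3): e=[12,6,66] → X
    (7,1)@(15, 3): e=[36,-24,72] → .
    (6,2)@(13, 5): e=[12,20,52] → X
    (7,2)@(15, 5): e=[36,-10,58] → .
    (6,3)@(13, 7): e=[12,34,38] → X
    (7,3)@(15, 7): e=[36,4,44] → X
    (8,3)@(17, 7): e=[60,-26,50] → .
    (2,4)@(5, 9): e=[-84,168,0] → .  [on edge]
    (6,4)@(13, 9): e=[12,48,24] → X
    (8,4)@(17, 9): e=[60,-12,36] → .
    (6,5)@(13, 11): e=[12,62,10] → X
    (8,5)@(17, 11): e=[60,2,22] → X
    (9,7)@(19, 15): e=[84,0,0] → .  [on edge]
  covered (11 px):
    . . . . . . . . . . . .
    . . . . . . X . . . . .
    . . . . . . X . . . . .
    . . . . . . X X . . . .
    . . . . . . X X . . . .
    . . . . . . X X X . . .
    . . . . . . . X X . . .
    . . . . . . . . . . . .

Answer: [8,4,52]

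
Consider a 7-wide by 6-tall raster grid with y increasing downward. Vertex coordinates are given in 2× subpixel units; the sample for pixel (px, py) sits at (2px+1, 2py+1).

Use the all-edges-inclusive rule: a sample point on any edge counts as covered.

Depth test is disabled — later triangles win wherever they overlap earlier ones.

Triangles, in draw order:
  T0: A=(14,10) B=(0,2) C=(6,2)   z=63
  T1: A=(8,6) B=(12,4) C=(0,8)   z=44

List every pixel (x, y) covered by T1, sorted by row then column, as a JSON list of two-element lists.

T0:
  2·area = 48
  edge (14, 10)→(0, 2): d=(-14,-8) inclusive
  edge (0, 2)→(6, 2): d=(6,0) inclusive
  edge (6, 2)→(14, 10): d=(8,8) inclusive
    (2,0)@(5, 1): e=[54,-6,0] → ·  [on edge]
    (1,1)@(3, 3): e=[10,6,32] → █
    (2,1)@(5, 3): e=[26,6,16] → █
    (3,1)@(7, 3): e=[42,6,0] → █  [on edge]
    (4,1)@(9, 3): e=[58,6,-16] → ·
    (1,2)@(3, 5): e=[-18,18,48] → ·
    (2,2)@(5, 5): e=[-2,18,32] → ·
    (3,2)@(7, 5): e=[14,18,16] → █
    (4,2)@(9, 5): e=[30,18,0] → █  [on edge]
    (5,2)@(11, 5): e=[46,18,-16] → ·
    (3,3)@(7, 7): e=[-14,30,32] → ·
    (4,3)@(9, 7): e=[2,30,16] → █
    (5,3)@(11, 7): e=[18,30,0] → █  [on edge]
    (6,4)@(13, 9): e=[6,42,0] → █  [on edge]
  covered (8 px):
    · · · · · · ·
    · █ █ █ · · ·
    · · · █ █ · ·
    · · · · █ █ ·
    · · · · · · █
    · · · · · · ·
T1:
  2·area = 8  (B↔C swapped to make it positive)
  edge (8, 6)→(0, 8): d=(-8,2) inclusive
  edge (0, 8)→(12, 4): d=(12,-4) inclusive
  edge (12, 4)→(8, 6): d=(-4,2) inclusive
    (4,2)@(9, 5): e=[6,0,2] → █  [on edge]
    (5,2)@(11, 5): e=[2,8,-2] → ·
    (1,3)@(3, 7): e=[2,0,6] → █  [on edge]
    (2,3)@(5, 7): e=[-2,8,2] → ·
    (4,3)@(9, 7): e=[-10,24,-6] → ·
    (1,4)@(3, 9): e=[-14,24,-2] → ·
  covered (2 px):
    · · · · · · ·
    · · · · · · ·
    · · · · █ · ·
    · █ · · · · ·
    · · · · · · ·
    · · · · · · ·

Answer: [[4,2],[1,3]]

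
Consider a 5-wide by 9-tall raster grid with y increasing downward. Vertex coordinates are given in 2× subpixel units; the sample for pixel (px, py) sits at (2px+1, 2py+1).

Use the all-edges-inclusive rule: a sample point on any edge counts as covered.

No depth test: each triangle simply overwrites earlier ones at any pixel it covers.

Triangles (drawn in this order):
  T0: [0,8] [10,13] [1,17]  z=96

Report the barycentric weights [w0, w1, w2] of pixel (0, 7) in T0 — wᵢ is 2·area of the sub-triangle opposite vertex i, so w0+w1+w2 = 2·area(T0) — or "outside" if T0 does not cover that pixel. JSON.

T0:
  2·area = 85
  edge (0, 8)→(10, 13): d=(10,5) inclusive
  edge (10, 13)→(1, 17): d=(-9,4) inclusive
  edge (1, 17)→(0, 8): d=(-1,-9) inclusive
    (0,4)@(1, 9): e=[5,72,8] → █
    (1,4)@(3, 9): e=[-5,64,26] → ·
    (0,5)@(1, 11): e=[25,54,6] → █
    (1,5)@(3, 11): e=[15,46,24] → █
    (2,5)@(5, 11): e=[5,38,42] → █
    (3,5)@(7, 11): e=[-5,30,60] → ·
    (0,6)@(1, 13): e=[45,36,4] → █
    (3,6)@(7, 13): e=[15,12,58] → █
    (4,6)@(9, 13): e=[5,4,76] → █
    (0,7)@(1, 15): e=[65,18,2] → █
    (3,7)@(7, 15): e=[35,-6,56] → ·
    (4,7)@(9, 15): e=[25,-14,74] → ·
    (0,8)@(1, 17): e=[85,0,0] → █  [on edge]
  covered (13 px):
    · · · · ·
    · · · · ·
    · · · · ·
    · · · · ·
    █ · · · ·
    █ █ █ · ·
    █ █ █ █ █
    █ █ █ · ·
    █ · · · ·

Answer: [18,2,65]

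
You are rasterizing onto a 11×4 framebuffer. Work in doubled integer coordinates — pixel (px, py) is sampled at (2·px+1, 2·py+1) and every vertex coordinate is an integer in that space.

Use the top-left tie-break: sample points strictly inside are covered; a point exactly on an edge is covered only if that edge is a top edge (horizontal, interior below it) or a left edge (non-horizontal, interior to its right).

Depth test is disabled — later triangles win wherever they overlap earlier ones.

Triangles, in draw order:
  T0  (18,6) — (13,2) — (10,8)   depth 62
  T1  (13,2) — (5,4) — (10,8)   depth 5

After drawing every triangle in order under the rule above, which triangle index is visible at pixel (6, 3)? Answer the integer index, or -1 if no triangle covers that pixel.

T0:
  2·area = 42  (B↔C swapped to make it positive)
  edge (18, 6)→(10, 8): d=(-8,2) right/bottom  bias=-1
  edge (10, 8)→(13, 2): d=(3,-6) top-left  bias=+0
  edge (13, 2)→(18, 6): d=(5,4) right/bottom  bias=-1
    (6,1)@(13, 3): e=[34,3,5] → X
    (7,1)@(15, 3): e=[30,15,-3] → .
    (6,2)@(13, 5): e=[18,9,15] → X
    (7,2)@(15, 5): e=[14,21,7] → X
    (8,2)@(17, 5): e=[10,33,-1] → .
    (5,3)@(11, 7): e=[6,3,33] → X
    (7,3)@(15, 7): e=[-2,27,17] → .
  covered (5 px):
    . . . . . . . . . . .
    . . . . . . X . . . .
    . . . . . . X X . . .
    . . . . . X X . . . .
T1:
  2·area = 42  (B↔C swapped to make it positive)
  edge (13, 2)→(10, 8): d=(-3,6) right/bottom  bias=-1
  edge (10, 8)→(5, 4): d=(-5,-4) top-left  bias=+0
  edge (5, 4)→(13, 2): d=(8,-2) top-left  bias=+0
    (8,0)@(17, 1): e=[-21,63,0] → .  [on edge]
    (4,1)@(9, 3): e=[21,21,0] → X  [on edge]
    (5,1)@(11, 3): e=[9,29,4] → X
    (6,1)@(13, 3): e=[-3,37,8] → .
    (0,2)@(1, 5): e=[63,-21,0] → .  [on edge]
    (3,2)@(7, 5): e=[27,3,12] → X
    (6,2)@(13, 5): e=[-9,27,24] → .
    (3,3)@(7, 7): e=[21,-7,28] → .
    (4,3)@(9, 7): e=[9,1,32] → X
    (5,3)@(11, 7): e=[-3,9,36] → .
  covered (6 px):
    . . . . . . . . . . .
    . . . . X X . . . . .
    . . . X X X . . . . .
    . . . . X . . . . . .

Z-buffer (winner per pixel, '.' = empty):
  . . . . . . . . . . .
  . . . . 1 1 0 . . . .
  . . . 1 1 1 0 0 . . .
  . . . . 1 0 0 . . . .

Answer: 0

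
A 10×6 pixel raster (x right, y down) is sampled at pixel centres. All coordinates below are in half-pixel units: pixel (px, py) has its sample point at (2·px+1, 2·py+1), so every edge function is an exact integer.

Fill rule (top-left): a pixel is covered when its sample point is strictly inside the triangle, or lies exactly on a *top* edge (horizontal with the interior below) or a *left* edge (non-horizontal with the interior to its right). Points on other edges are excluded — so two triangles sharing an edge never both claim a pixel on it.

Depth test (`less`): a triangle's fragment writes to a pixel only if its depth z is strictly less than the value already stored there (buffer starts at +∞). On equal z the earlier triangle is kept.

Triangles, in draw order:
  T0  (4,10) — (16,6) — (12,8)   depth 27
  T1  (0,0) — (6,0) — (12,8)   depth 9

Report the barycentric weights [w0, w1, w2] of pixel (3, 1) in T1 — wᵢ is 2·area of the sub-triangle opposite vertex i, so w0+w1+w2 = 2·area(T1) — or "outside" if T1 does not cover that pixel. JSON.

T0:
  2·area = 8
  edge (4, 10)→(16, 6): d=(12,-4) top-left  bias=+0
  edge (16, 6)→(12, 8): d=(-4,2) right/bottom  bias=-1
  edge (12, 8)→(4, 10): d=(-8,2) right/bottom  bias=-1
    (9,2)@(19, 5): e=[0,-2,10] → ·  [on edge]
    (6,3)@(13, 7): e=[0,2,6] → #  [on edge]
    (7,3)@(15, 7): e=[8,-2,2] → ·
    (3,4)@(7, 9): e=[0,6,2] → #  [on edge]
    (4,4)@(9, 9): e=[8,2,-2] → ·
    (6,4)@(13, 9): e=[24,-6,-10] → ·
    (0,5)@(1, 11): e=[0,10,-2] → ·  [on edge]
    (3,5)@(7, 11): e=[24,-2,-14] → ·
  covered (2 px):
    · · · · · · · · · ·
    · · · · · · · · · ·
    · · · · · · · · · ·
    · · · · · · # · · ·
    · · · # · · · · · ·
    · · · · · · · · · ·
T1:
  2·area = 48
  edge (0, 0)→(6, 0): d=(6,0) top-left  bias=+0
  edge (6, 0)→(12, 8): d=(6,8) right/bottom  bias=-1
  edge (12, 8)→(0, 0): d=(-12,-8) top-left  bias=+0
    (1,0)@(3, 1): e=[6,30,12] → #
    (2,0)@(5, 1): e=[6,14,28] → #
    (3,0)@(7, 1): e=[6,-2,44] → ·
    (1,1)@(3, 3): e=[18,42,-12] → ·
    (2,1)@(5, 3): e=[18,26,4] → #
    (3,1)@(7, 3): e=[18,10,20] → #
    (4,1)@(9, 3): e=[18,-6,36] → ·
    (2,2)@(5, 5): e=[30,38,-20] → ·
    (3,2)@(7, 5): e=[30,22,-4] → ·
    (4,2)@(9, 5): e=[30,6,12] → #
    (5,2)@(11, 5): e=[30,-10,28] → ·
    (4,3)@(9, 7): e=[42,18,-12] → ·
  covered (6 px):
    · # # · · · · · · ·
    · · # # · · · · · ·
    · · · · # · · · · ·
    · · · · · # · · · ·
    · · · · · · · · · ·
    · · · · · · · · · ·

Answer: [10,20,18]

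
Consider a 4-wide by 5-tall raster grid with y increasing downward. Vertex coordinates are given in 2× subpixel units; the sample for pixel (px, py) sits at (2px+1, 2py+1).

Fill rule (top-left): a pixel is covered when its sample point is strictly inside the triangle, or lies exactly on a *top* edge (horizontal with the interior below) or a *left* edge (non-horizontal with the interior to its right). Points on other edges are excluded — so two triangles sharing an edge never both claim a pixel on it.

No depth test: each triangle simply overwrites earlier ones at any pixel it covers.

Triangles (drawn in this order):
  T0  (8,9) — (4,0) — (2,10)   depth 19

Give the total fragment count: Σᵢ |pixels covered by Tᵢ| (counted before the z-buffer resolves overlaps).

T0:
  2·area = 58  (B↔C swapped to make it positive)
  edge (8, 9)→(2, 10): d=(-6,1) right/bottom  bias=-1
  edge (2, 10)→(4, 0): d=(2,-10) top-left  bias=+0
  edge (4, 0)→(8, 9): d=(4,9) right/bottom  bias=-1
    (2,1)@(5, 3): e=[39,16,3] → #
    (3,1)@(7, 3): e=[37,36,-15] → ·
    (1,2)@(3, 5): e=[29,0,29] → #  [on edge]
    (3,2)@(7, 5): e=[25,40,-7] → ·
    (1,3)@(3, 7): e=[17,4,37] → #
    (3,3)@(7, 7): e=[13,44,1] → #
    (1,4)@(3, 9): e=[5,8,45] → #
  covered (9 px):
    · · · ·
    · · # ·
    · # # ·
    · # # #
    · # # #

Result: 9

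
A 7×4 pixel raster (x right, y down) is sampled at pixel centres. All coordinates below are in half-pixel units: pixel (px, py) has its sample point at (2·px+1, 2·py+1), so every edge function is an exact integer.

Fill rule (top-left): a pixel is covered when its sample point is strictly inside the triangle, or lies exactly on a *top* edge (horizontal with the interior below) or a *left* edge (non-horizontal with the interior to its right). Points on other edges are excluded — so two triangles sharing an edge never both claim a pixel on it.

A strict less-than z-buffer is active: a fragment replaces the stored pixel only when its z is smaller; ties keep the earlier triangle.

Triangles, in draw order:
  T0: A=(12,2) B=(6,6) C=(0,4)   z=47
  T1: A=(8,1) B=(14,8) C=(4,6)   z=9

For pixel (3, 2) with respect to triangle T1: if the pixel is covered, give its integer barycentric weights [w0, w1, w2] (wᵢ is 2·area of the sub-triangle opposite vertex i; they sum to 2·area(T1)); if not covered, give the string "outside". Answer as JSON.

T0:
  2·area = 36
  edge (12, 2)→(6, 6): d=(-6,4) right/bottom  bias=-1
  edge (6, 6)→(0, 4): d=(-6,-2) top-left  bias=+0
  edge (0, 4)→(12, 2): d=(12,-2) top-left  bias=+0
    (3,1)@(7, 3): e=[14,20,2] → █
    (4,1)@(9, 3): e=[6,24,6] → █
    (5,1)@(11, 3): e=[-2,28,10] → ·
    (1,2)@(3, 5): e=[18,0,18] → █  [on edge]
    (2,2)@(5, 5): e=[10,4,22] → █
    (4,2)@(9, 5): e=[-6,12,30] → ·
    (1,3)@(3, 7): e=[6,-12,42] → ·
    (2,3)@(5, 7): e=[-2,-8,46] → ·
    (3,3)@(7, 7): e=[-10,-4,50] → ·
    (4,3)@(9, 7): e=[-18,0,54] → ·  [on edge]
  covered (5 px):
    · · · · · · ·
    · · · █ █ · ·
    · █ █ █ · · ·
    · · · · · · ·
T1:
  2·area = 58
  edge (8, 1)→(14, 8): d=(6,7) right/bottom  bias=-1
  edge (14, 8)→(4, 6): d=(-10,-2) top-left  bias=+0
  edge (4, 6)→(8, 1): d=(4,-5) top-left  bias=+0
    (3,1)@(7, 3): e=[19,36,3] → █
    (4,1)@(9, 3): e=[5,40,13] → █
    (5,1)@(11, 3): e=[-9,44,23] → ·
    (2,2)@(5, 5): e=[45,12,1] → █
    (5,2)@(11, 5): e=[3,24,31] → █
    (6,2)@(13, 5): e=[-11,28,41] → ·
    (2,3)@(5, 7): e=[57,-8,9] → ·
    (3,3)@(7, 7): e=[43,-4,19] → ·
    (4,3)@(9, 7): e=[29,0,29] → █  [on edge]
    (6,3)@(13, 7): e=[1,8,49] → █
  covered (9 px):
    · · · · · · ·
    · · · █ █ · ·
    · · █ █ █ █ ·
    · · · · █ █ █

Result: [16,11,31]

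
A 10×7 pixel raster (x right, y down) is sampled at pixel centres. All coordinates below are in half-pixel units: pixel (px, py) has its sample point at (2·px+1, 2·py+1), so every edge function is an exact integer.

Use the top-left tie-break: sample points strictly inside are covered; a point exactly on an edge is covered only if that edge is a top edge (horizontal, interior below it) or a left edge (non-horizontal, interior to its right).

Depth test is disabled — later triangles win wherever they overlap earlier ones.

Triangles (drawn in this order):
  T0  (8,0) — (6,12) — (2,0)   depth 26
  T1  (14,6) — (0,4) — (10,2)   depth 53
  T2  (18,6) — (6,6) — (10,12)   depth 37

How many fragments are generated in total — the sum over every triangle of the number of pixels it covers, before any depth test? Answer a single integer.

T0:
  2·area = 72
  edge (8, 0)→(6, 12): d=(-2,12) right/bottom  bias=-1
  edge (6, 12)→(2, 0): d=(-4,-12) top-left  bias=+0
  edge (2, 0)→(8, 0): d=(6,0) top-left  bias=+0
    (1,0)@(3, 1): e=[58,8,6] → #
    (2,0)@(5, 1): e=[34,32,6] → #
    (3,0)@(7, 1): e=[10,56,6] → #
    (4,0)@(9, 1): e=[-14,80,6] → ·
    (1,1)@(3, 3): e=[54,0,18] → #  [on edge]
    (4,1)@(9, 3): e=[-18,72,18] → ·
    (1,2)@(3, 5): e=[50,-8,30] → ·
    (2,2)@(5, 5): e=[26,16,30] → #
    (4,2)@(9, 5): e=[-22,64,30] → ·
    (2,3)@(5, 7): e=[22,8,42] → #
    (3,3)@(7, 7): e=[-2,32,42] → ·
    (2,4)@(5, 9): e=[18,0,54] → #  [on edge]
  covered (10 px):
    · # # # · · · · · ·
    · # # # · · · · · ·
    · · # # · · · · · ·
    · · # · · · · · · ·
    · · # · · · · · · ·
    · · · · · · · · · ·
    · · · · · · · · · ·
T1:
  2·area = 48
  edge (14, 6)→(0, 4): d=(-14,-2) top-left  bias=+0
  edge (0, 4)→(10, 2): d=(10,-2) top-left  bias=+0
  edge (10, 2)→(14, 6): d=(4,4) right/bottom  bias=-1
    (4,0)@(9, 1): e=[60,-12,0] → ·  [on edge]
    (7,0)@(15, 1): e=[72,0,-24] → ·  [on edge]
    (2,1)@(5, 3): e=[24,0,24] → #  [on edge]
    (3,1)@(7, 3): e=[28,4,16] → #
    (4,1)@(9, 3): e=[32,8,8] → #
    (5,1)@(11, 3): e=[36,12,0] → ·  [on edge]
    (2,2)@(5, 5): e=[-4,20,32] → ·
    (3,2)@(7, 5): e=[0,24,24] → #  [on edge]
    (5,2)@(11, 5): e=[8,32,8] → #
    (6,2)@(13, 5): e=[12,36,0] → ·  [on edge]
    (3,3)@(7, 7): e=[-28,44,32] → ·
    (4,3)@(9, 7): e=[-24,48,24] → ·
    (7,3)@(15, 7): e=[-12,60,0] → ·  [on edge]
    (8,4)@(17, 9): e=[-36,84,0] → ·  [on edge]
    (9,5)@(19, 11): e=[-60,108,0] → ·  [on edge]
  covered (6 px):
    · · · · · · · · · ·
    · · # # # · · · · ·
    · · · # # # · · · ·
    · · · · · · · · · ·
    · · · · · · · · · ·
    · · · · · · · · · ·
    · · · · · · · · · ·
T2:
  2·area = 72  (B↔C swapped to make it positive)
  edge (18, 6)→(10, 12): d=(-8,6) right/bottom  bias=-1
  edge (10, 12)→(6, 6): d=(-4,-6) top-left  bias=+0
  edge (6, 6)→(18, 6): d=(12,0) top-left  bias=+0
    (3,3)@(7, 7): e=[58,2,12] → #
    (4,3)@(9, 7): e=[46,14,12] → #
    (5,3)@(11, 7): e=[34,26,12] → #
    (6,3)@(13, 7): e=[22,38,12] → #
    (7,3)@(15, 7): e=[10,50,12] → #
    (8,3)@(17, 7): e=[-2,62,12] → ·
    (3,4)@(7, 9): e=[42,-6,36] → ·
    (4,4)@(9, 9): e=[30,6,36] → #
    (7,4)@(15, 9): e=[-6,42,36] → ·
    (4,5)@(9, 11): e=[14,-2,60] → ·
    (5,5)@(11, 11): e=[2,10,60] → #
    (6,5)@(13, 11): e=[-10,22,60] → ·
  covered (9 px):
    · · · · · · · · · ·
    · · · · · · · · · ·
    · · · · · · · · · ·
    · · · # # # # # · ·
    · · · · # # # · · ·
    · · · · · # · · · ·
    · · · · · · · · · ·

Answer: 25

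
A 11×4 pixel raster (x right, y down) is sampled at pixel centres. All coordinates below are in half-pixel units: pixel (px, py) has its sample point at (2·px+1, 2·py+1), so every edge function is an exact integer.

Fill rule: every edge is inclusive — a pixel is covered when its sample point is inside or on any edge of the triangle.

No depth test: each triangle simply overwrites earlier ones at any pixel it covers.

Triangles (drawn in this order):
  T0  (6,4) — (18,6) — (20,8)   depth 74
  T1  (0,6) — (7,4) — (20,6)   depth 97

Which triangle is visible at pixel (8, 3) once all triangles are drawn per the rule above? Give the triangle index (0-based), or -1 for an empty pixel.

T0:
  2·area = 20
  edge (6, 4)→(18, 6): d=(12,2) inclusive
  edge (18, 6)→(20, 8): d=(2,2) inclusive
  edge (20, 8)→(6, 4): d=(-14,-4) inclusive
    (6,0)@(13, 1): e=[-50,0,70] → ·  [on edge]
    (7,1)@(15, 3): e=[-30,0,50] → ·  [on edge]
    (5,2)@(11, 5): e=[2,12,6] → #
    (6,2)@(13, 5): e=[-2,8,14] → ·
    (8,2)@(17, 5): e=[-10,0,30] → ·  [on edge]
    (5,3)@(11, 7): e=[26,16,-22] → ·
    (8,3)@(17, 7): e=[14,4,2] → #
    (9,3)@(19, 7): e=[10,0,10] → #  [on edge]
    (10,3)@(21, 7): e=[6,-4,18] → ·
  covered (3 px):
    · · · · · · · · · · ·
    · · · · · · · · · · ·
    · · · · · # · · · · ·
    · · · · · · · · # # ·
T1:
  2·area = 40
  edge (0, 6)→(7, 4): d=(7,-2) inclusive
  edge (7, 4)→(20, 6): d=(13,2) inclusive
  edge (20, 6)→(0, 6): d=(-20,0) inclusive
    (2,2)@(5, 5): e=[3,17,20] → #
    (3,2)@(7, 5): e=[7,13,20] → #
    (4,2)@(9, 5): e=[11,9,20] → #
    (5,2)@(11, 5): e=[15,5,20] → #
    (6,2)@(13, 5): e=[19,1,20] → #
    (7,2)@(15, 5): e=[23,-3,20] → ·
    (2,3)@(5, 7): e=[17,43,-20] → ·
    (3,3)@(7, 7): e=[21,39,-20] → ·
    (4,3)@(9, 7): e=[25,35,-20] → ·
    (5,3)@(11, 7): e=[29,31,-20] → ·
    (6,3)@(13, 7): e=[33,27,-20] → ·
  covered (5 px):
    · · · · · · · · · · ·
    · · · · · · · · · · ·
    · · # # # # # · · · ·
    · · · · · · · · · · ·

Z-buffer (winner per pixel, '.' = empty):
  . . . . . . . . . . .
  . . . . . . . . . . .
  . . 1 1 1 1 1 . . . .
  . . . . . . . . 0 0 .

Answer: 0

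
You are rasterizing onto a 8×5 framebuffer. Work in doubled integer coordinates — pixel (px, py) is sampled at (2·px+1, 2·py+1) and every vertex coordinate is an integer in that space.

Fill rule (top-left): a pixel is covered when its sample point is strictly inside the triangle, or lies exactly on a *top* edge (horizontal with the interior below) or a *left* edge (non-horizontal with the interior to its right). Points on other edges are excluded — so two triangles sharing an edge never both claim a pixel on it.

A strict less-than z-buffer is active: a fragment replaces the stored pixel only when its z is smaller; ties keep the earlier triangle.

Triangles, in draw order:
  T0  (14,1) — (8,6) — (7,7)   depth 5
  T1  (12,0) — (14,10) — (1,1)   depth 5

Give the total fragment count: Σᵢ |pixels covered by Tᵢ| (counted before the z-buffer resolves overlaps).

T0:
  2·area = 1  (B↔C swapped to make it positive)
  edge (14, 1)→(7, 7): d=(-7,6) right/bottom  bias=-1
  edge (7, 7)→(8, 6): d=(1,-1) top-left  bias=+0
  edge (8, 6)→(14, 1): d=(6,-5) top-left  bias=+0
    (6,0)@(13, 1): e=[6,0,-5] → .  [on edge]
    (5,1)@(11, 3): e=[4,0,-3] → .  [on edge]
    (4,2)@(9, 5): e=[2,0,-1] → .  [on edge]
    (3,3)@(7, 7): e=[0,0,1] → .  [on edge]
    (2,4)@(5, 9): e=[-2,0,3] → .  [on edge]
  covered (0 px):
    . . . . . . . .
    . . . . . . . .
    . . . . . . . .
    . . . . . . . .
    . . . . . . . .
T1:
  2·area = 112
  edge (12, 0)→(14, 10): d=(2,10) right/bottom  bias=-1
  edge (14, 10)→(1, 1): d=(-13,-9) top-left  bias=+0
  edge (1, 1)→(12, 0): d=(11,-1) top-left  bias=+0
    (0,0)@(1, 1): e=[112,0,0] → X  [on edge]
    (1,0)@(3, 1): e=[92,18,2] → X
    (2,0)@(5, 1): e=[72,36,4] → X
    (3,0)@(7, 1): e=[52,54,6] → X
    (4,0)@(9, 1): e=[32,72,8] → X
    (5,0)@(11, 1): e=[12,90,10] → X
    (6,0)@(13, 1): e=[-8,108,12] → .
    (0,1)@(1, 3): e=[116,-26,22] → .
    (1,1)@(3, 3): e=[96,-8,24] → .
    (2,1)@(5, 3): e=[76,10,26] → X
    (6,1)@(13, 3): e=[-4,82,34] → .
    (2,2)@(5, 5): e=[80,-16,48] → .
    (6,2)@(13, 5): e=[0,56,56] → .  [on edge]
  covered (16 px):
    X X X X X X . .
    . . X X X X . .
    . . . X X X . .
    . . . . . X X .
    . . . . . . X .

Result: 16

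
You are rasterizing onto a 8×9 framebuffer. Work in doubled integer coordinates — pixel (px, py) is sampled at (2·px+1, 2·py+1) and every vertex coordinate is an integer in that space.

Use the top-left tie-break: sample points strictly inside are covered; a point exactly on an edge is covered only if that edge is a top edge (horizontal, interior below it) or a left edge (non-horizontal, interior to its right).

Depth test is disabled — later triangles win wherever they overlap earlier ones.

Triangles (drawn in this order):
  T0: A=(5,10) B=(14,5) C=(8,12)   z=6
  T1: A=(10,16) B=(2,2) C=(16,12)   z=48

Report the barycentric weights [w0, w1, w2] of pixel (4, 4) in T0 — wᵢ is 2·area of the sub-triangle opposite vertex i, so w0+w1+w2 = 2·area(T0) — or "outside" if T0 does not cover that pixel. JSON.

T0:
  2·area = 33
  edge (5, 10)→(14, 5): d=(9,-5) top-left  bias=+0
  edge (14, 5)→(8, 12): d=(-6,7) right/bottom  bias=-1
  edge (8, 12)→(5, 10): d=(-3,-2) top-left  bias=+0
    (5,3)@(11, 7): e=[3,9,21] → X
    (6,3)@(13, 7): e=[13,-5,25] → .
    (3,4)@(7, 9): e=[1,25,7] → X
    (4,4)@(9, 9): e=[11,11,11] → X
    (5,4)@(11, 9): e=[21,-3,15] → .
    (3,5)@(7, 11): e=[19,13,1] → X
    (4,5)@(9, 11): e=[29,-1,5] → .
    (3,6)@(7, 13): e=[37,1,-5] → .
  covered (4 px):
    . . . . . . . .
    . . . . . . . .
    . . . . . . . .
    . . . . . X . .
    . . . X X . . .
    . . . X . . . .
    . . . . . . . .
    . . . . . . . .
    . . . . . . . .
T1:
  2·area = 116
  edge (10, 16)→(2, 2): d=(-8,-14) top-left  bias=+0
  edge (2, 2)→(16, 12): d=(14,10) right/bottom  bias=-1
  edge (16, 12)→(10, 16): d=(-6,4) right/bottom  bias=-1
    (1,1)@(3, 3): e=[6,4,106] → X
    (2,1)@(5, 3): e=[34,-16,98] → .
    (1,2)@(3, 5): e=[-10,32,94] → .
    (2,2)@(5, 5): e=[18,12,86] → X
    (3,2)@(7, 5): e=[46,-8,78] → .
    (2,3)@(5, 7): e=[2,40,74] → X
    (3,3)@(7, 7): e=[30,20,66] → X
    (4,3)@(9, 7): e=[58,0,58] → .  [on edge]
    (2,4)@(5, 9): e=[-14,68,62] → .
    (3,4)@(7, 9): e=[14,48,54] → X
    (4,4)@(9, 9): e=[42,28,46] → X
    (5,4)@(11, 9): e=[70,8,38] → X
  covered (14 px):
    . . . . . . . .
    . X . . . . . .
    . . X . . . . .
    . . X X . . . .
    . . . X X X . .
    . . . . X X X .
    . . . . X X X .
    . . . . . X . .
    . . . . . . . .

Answer: [11,11,11]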